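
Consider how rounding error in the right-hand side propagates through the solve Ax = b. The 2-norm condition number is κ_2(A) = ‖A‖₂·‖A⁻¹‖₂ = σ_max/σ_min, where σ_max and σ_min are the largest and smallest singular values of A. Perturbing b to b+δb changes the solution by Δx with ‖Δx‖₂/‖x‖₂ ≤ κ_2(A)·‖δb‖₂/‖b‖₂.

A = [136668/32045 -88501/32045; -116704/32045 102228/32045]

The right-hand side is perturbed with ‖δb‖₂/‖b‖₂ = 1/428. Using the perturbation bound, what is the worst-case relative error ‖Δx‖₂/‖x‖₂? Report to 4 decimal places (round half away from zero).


0.0323

form AᵀA = [7680848/244205 -5713596/244205; -5713596/244205 4347917/244205] with trace 2405753/48841 and determinant 614656/48841
char-poly roots: 49 and 12544/48841
κ_2(A) = √(λ_max/λ_min) = √(49 / (12544/48841)) = 13.8125
κ_2(A)·‖δb‖/‖b‖ = 0.0323


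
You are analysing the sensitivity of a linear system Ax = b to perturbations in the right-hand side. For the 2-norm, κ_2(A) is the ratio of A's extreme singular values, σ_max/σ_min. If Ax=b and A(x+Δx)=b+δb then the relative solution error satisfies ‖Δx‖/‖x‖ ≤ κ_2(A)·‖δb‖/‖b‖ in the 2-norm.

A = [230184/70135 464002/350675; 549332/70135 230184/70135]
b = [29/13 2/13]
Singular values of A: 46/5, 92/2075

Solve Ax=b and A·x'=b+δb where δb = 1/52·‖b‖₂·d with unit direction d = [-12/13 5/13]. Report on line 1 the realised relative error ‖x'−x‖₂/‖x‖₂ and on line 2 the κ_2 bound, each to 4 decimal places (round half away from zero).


0.0215
3.9904

σ_max = 46/5, σ_min = 92/2075
κ = σ_max/σ_min = (46/5)/(92/2075) = 207.5000
bound on ‖Δx‖/‖x‖: κ·ε = 207.5000·1/52 = 3.9904
solve Ax = b  →  x = [17.4498 -41.5970]
2-norm of b is 2.2361; of x, 45.1088
Δx = A⁻¹·δb where δb = 1/52·2.2361·d; ‖Δx‖ = 0.9699
realised ‖Δx‖/‖x‖ = 0.0215
so the bound overstates the realised error by a factor of ≈ 185.5942 (computed from the unrounded values)


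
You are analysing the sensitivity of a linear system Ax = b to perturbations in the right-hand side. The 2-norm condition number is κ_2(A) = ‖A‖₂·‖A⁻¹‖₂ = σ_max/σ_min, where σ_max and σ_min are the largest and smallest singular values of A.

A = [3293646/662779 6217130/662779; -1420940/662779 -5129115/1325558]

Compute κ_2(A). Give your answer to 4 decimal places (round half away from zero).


149.9500

AᵀA = [76137126964/2599266289 142728447870/2599266289; 142728447870/2599266289 1070524511425/10397065156]; tr = 4758038129/35976004, det = 6996025/8994001
char-poly roots: 529/4 and 52900/8994001
σ_max=√(529/4)=(23/2), σ_min=√(52900/8994001)=(230/2999) → κ = 149.9500


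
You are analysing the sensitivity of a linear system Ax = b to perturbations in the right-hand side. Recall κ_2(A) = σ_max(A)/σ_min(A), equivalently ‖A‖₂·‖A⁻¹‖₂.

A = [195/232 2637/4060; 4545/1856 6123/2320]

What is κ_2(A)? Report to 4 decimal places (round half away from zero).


M = AᵀA = [23090625/3444736 42251625/6028288; 42251625/6028288 77933025/10549504]. tr(M)=2828025/200704, det(M)=1265625/3211264
λ_max, λ_min = (2828025/200704 ± √7934221400625/40282095616)/2 = 225/16, 5625/200704
κ_2(A) = √(λ_max/λ_min) = √((225/16) / (5625/200704)) = 22.4000

22.4000


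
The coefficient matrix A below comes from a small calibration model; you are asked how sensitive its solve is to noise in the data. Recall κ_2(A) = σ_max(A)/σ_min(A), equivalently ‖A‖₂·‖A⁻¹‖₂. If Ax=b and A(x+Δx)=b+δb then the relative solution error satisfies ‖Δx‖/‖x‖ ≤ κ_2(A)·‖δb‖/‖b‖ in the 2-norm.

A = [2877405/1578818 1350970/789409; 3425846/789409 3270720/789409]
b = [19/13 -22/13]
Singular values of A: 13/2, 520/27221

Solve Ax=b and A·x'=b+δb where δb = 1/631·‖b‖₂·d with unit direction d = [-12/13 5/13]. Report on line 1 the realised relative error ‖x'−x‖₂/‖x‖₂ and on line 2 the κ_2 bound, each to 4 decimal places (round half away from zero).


0.0018
0.5392

from the listed singular values, σ₁ = 13/2, σ_n = 520/27221
κ = σ_max/σ_min = (13/2)/(520/27221) = 340.2625
perturbation bound = 340.2625·1/631 = 0.5392
solve Ax = b  →  x = [72.0928 -75.9206]
‖b‖₂ = 2.2361 and ‖x‖₂ = 104.6963
re-solving with b+δb shifts x by Δx of norm 0.1855
realised ‖Δx‖/‖x‖ = 0.0018
so the bound overstates the realised error by a factor of ≈ 304.3404 (computed from the unrounded values)


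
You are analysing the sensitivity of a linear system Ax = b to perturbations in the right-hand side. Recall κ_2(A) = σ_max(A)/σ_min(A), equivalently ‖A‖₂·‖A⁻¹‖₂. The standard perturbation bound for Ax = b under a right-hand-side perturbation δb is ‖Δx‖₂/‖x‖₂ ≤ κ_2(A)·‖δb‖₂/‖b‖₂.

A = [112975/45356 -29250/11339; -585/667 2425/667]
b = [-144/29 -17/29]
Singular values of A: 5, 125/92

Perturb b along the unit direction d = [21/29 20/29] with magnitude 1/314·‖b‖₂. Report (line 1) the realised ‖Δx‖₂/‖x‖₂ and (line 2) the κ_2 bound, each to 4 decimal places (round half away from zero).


0.0039
0.0117

σ_max = 5, σ_min = 125/92
κ_2(A) = 5 / (125/92) = 3.6800
worst-case relative error ≤ 3.6800 × 1/314 = 0.0117
solve Ax = b  →  x = [-2.8800 -0.8560]
‖b‖₂ = 5.0000 and ‖x‖₂ = 3.0045
Δx = A⁻¹·δb where δb = 1/314·5.0000·d; ‖Δx‖ = 0.0117
dividing the unrounded norms, ‖Δx‖/‖x‖ = 0.0039
realised/bound (from unrounded values) ≈ 0.3328


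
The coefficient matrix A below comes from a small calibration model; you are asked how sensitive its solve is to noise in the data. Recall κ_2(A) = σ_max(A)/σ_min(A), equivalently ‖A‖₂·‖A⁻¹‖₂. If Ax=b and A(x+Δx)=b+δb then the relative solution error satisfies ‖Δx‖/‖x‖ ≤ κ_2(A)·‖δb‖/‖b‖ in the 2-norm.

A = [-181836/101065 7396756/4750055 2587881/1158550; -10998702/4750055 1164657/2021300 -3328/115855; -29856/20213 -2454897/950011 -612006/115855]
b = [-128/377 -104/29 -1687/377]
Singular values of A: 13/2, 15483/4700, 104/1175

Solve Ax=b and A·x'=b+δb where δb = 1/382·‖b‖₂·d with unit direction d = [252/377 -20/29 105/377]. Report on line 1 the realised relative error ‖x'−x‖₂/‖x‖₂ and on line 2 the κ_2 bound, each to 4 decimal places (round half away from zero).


0.0149
0.1922

largest singular value 13/2, smallest 104/1175
condition number: (13/2) ÷ (104/1175) = 73.4375
bound on ‖Δx‖/‖x‖: κ·ε = 73.4375·1/382 = 0.1922
solve Ax = b  →  x = [-0.9401 -9.7098 5.8597]
‖b‖ = 5.7446, ‖x‖ = 11.3798
Δx = A⁻¹·δb where δb = 1/382·5.7446·d; ‖Δx‖ = 0.1699
dividing the unrounded norms, ‖Δx‖/‖x‖ = 0.0149
realised/bound (from unrounded values) ≈ 0.0777


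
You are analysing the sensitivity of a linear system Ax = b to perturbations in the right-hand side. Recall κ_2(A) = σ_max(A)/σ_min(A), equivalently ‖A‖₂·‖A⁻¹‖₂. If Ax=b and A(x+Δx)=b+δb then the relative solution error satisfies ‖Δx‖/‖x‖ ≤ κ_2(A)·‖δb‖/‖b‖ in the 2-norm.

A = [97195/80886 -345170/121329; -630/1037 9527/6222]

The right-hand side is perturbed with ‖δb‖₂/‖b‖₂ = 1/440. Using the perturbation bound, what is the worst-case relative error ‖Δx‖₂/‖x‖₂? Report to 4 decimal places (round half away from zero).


form AᵀA = [41043625/22638564 -73837120/16978923; -73837120/16978923 2126716081/203747076] with trace 7384937/602802 and determinant 60025/4822416
λ_max, λ_min = (7384937/602802 ± √13629800724736/90842562801)/2 = 49/4, 1225/1205604
so κ_2 = √((49/4) / (1225/1205604)) = 109.8000
perturbation bound = 109.8000·1/440 = 0.2495

0.2495


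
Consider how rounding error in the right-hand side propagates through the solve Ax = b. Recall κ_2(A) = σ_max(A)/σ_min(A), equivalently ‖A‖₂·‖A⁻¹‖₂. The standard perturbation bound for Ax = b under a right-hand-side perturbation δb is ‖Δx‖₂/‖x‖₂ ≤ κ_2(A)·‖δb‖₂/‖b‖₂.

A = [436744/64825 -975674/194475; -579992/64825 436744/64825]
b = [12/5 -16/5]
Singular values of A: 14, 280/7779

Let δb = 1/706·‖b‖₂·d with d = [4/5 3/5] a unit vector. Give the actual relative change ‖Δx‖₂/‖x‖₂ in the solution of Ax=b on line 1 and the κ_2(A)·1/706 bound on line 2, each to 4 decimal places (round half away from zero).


σ_max = 14, σ_min = 280/7779
condition number: 14 ÷ (280/7779) = 388.9500
worst-case relative error ≤ 388.9500 × 1/706 = 0.5509
solve Ax = b  →  x = [0.2286 -0.1714]
2-norm of b is 4.0000; of x, 0.2857
Δx = A⁻¹·δb where δb = 1/706·4.0000·d; ‖Δx‖ = 0.1574
realised ‖Δx‖/‖x‖ = 0.5509
tightness: 0.5509 against a bound of 0.5509; the bound is attained (ratio 1)

0.5509
0.5509


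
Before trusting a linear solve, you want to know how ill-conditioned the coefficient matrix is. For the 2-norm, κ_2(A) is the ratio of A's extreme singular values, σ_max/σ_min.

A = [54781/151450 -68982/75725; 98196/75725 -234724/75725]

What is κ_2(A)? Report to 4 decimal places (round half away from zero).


203.8750

AᵀA = [66513241/36699364 -39901455/9174841; -39901455/9174841 95766196/9174841]; tr = 2660225/217156, det = 196/54289
char-poly roots: 49/4 and 16/54289
σ_max=√(49/4)=(7/2), σ_min=√(16/54289)=(4/233) → κ = 203.8750


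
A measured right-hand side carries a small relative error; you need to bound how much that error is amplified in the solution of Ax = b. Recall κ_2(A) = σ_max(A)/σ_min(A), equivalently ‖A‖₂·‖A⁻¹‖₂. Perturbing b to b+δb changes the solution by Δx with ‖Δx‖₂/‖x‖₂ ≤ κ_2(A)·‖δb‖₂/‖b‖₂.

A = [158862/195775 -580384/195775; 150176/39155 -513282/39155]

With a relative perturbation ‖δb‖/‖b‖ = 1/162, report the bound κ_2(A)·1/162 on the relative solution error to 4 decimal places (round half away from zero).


M = AᵀA = [350421124/22800625 -1201229568/22800625; -1201229568/22800625 4118563876/22800625]. tr(M)=7150376/36481, det(M)=19600/36481
λ_max, λ_min = (7150376/36481 ± √51125016830976/1330863361)/2 = 196, 100/36481
κ = σ_max/σ_min = 14/(10/191) = 267.4000
κ_2(A)·‖δb‖/‖b‖ = 1.6506

1.6506


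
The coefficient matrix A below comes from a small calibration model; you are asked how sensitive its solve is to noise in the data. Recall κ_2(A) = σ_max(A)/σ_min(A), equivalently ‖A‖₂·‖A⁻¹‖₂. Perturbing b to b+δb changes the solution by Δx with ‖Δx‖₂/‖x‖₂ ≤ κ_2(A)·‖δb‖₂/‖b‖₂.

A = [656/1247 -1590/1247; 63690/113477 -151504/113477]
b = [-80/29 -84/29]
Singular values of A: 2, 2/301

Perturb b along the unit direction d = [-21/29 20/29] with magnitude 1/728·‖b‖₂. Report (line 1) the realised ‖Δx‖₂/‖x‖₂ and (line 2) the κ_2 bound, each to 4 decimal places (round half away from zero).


largest singular value 2, smallest 2/301
κ_2(A) = 2 / (2/301) = 301.0000
κ_2(A)·‖δb‖/‖b‖ = 0.4135
solve Ax = b  →  x = [-0.7692 1.8462]
‖b‖₂ = 4.0000 and ‖x‖₂ = 2.0000
with δb = [-0.0040 0.0038], A·Δx = δb → ‖Δx‖ = 0.8269
dividing the unrounded norms, ‖Δx‖/‖x‖ = 0.4135
so the bound is sharp here: realised error equals the bound

0.4135
0.4135


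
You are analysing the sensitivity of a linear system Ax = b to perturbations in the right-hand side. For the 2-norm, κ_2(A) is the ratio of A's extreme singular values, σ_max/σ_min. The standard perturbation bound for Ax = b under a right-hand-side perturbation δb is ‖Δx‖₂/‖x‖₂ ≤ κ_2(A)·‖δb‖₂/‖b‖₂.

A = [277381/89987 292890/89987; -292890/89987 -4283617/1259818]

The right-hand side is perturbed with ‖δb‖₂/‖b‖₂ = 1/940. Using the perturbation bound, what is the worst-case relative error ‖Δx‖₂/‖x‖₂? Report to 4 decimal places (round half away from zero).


0.3984

AᵀA = [193489621/9628609 1422127395/67400263; 1422127395/67400263 41811113929/1887207364]; tr = 94809845/2244004, det = 28561/2244004
solving λ² − 94809845/2244004·λ + 28561/2244004 = 0 gives λ = 169/4, 169/561001
κ_2(A) = √(λ_max/λ_min) = √((169/4) / (169/561001)) = 374.5000
worst-case relative error ≤ 374.5000 × 1/940 = 0.3984


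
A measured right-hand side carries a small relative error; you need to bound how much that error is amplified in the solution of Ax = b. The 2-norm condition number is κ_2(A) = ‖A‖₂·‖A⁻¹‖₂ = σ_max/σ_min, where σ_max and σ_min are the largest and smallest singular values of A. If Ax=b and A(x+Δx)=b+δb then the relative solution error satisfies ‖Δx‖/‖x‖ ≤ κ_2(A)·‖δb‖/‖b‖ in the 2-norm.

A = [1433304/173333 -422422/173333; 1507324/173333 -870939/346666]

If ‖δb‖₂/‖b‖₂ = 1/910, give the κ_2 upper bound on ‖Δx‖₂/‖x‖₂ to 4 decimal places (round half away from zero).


0.4105

AᵀA = [5144335312/35724529 -1500419466/35724529; -1500419466/35724529 1750649377/142898116]; tr = 22327990625/142898116, det = 6250000/35724529
eigenvalues of AᵀA: λ = (tr ± √(tr²−4·det))/2 = 625/4, 40000/35724529
so κ_2 = √((625/4) / (40000/35724529)) = 373.5625
perturbation bound = 373.5625·1/910 = 0.4105


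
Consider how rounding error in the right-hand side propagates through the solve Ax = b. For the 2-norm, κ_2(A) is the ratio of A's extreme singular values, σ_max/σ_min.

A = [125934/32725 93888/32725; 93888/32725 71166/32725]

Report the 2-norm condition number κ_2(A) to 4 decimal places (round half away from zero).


M = AᵀA = [986973156/42837025 740212992/42837025; 740212992/42837025 555182244/42837025]. tr(M)=61686216/1713481, det(M)=32400/1713481
char-poly roots: 36 and 900/1713481
σ_max=√36=6, σ_min=√(900/1713481)=(30/1309) → κ = 261.8000

261.8000


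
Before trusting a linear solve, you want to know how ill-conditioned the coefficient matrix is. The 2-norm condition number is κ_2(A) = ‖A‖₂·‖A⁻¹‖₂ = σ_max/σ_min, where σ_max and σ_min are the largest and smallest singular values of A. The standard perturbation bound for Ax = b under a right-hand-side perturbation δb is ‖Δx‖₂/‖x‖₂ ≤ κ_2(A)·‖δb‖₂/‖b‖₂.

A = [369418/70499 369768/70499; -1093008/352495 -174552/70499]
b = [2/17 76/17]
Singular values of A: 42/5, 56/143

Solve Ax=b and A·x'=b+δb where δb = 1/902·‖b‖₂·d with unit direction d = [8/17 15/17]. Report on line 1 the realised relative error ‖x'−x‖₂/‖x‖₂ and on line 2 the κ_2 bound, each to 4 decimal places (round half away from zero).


from the listed singular values, σ₁ = 42/5, σ_n = 56/143
κ = σ_max/σ_min = (42/5)/(56/143) = 21.4500
worst-case relative error ≤ 21.4500 × 1/902 = 0.0238
solve Ax = b  →  x = [-7.2167 7.2323]
‖b‖ = 4.4721, ‖x‖ = 10.2171
δb = ε·‖b‖·d = [0.0023 0.0044]; solving A·Δx = δb gives ‖Δx‖ = 0.0127
dividing the unrounded norms, ‖Δx‖/‖x‖ = 0.0012
realised/bound (from unrounded values) ≈ 0.0521

0.0012
0.0238


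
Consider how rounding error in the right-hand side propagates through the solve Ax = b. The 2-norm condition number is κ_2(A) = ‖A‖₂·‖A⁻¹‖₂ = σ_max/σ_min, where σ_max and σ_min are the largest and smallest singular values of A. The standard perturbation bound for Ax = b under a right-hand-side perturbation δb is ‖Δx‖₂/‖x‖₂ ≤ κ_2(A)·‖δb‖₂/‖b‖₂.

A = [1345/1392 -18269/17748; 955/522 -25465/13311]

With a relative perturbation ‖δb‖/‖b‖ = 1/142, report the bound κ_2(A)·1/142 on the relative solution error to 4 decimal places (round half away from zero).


form AᵀA = [74650825/17438976 -58785685/13079232; -58785685/13079232 46295041/9809424] with trace 1679641/186624 and determinant 25/20736
char-poly roots: 9 and 25/186624
κ_2(A) = √(λ_max/λ_min) = √(9 / (25/186624)) = 259.2000
bound on ‖Δx‖/‖x‖: κ·ε = 259.2000·1/142 = 1.8254

1.8254


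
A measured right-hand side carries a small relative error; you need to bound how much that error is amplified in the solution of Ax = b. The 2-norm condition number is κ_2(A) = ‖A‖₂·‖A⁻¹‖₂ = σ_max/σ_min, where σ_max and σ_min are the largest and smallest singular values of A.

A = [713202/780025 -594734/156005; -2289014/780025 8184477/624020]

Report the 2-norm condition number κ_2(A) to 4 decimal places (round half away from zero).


243.5200

AᵀA = [9197187496/973502401 -81724177395/1947004802; -81724177395/1947004802 2905800010225/15576038416]; tr = 1816154081/9265936, det = 1500625/2316484
solving λ² − 1816154081/9265936·λ + 1500625/2316484 = 0 gives λ = 196, 30625/9265936
κ = σ_max/σ_min = 14/(175/3044) = 243.5200


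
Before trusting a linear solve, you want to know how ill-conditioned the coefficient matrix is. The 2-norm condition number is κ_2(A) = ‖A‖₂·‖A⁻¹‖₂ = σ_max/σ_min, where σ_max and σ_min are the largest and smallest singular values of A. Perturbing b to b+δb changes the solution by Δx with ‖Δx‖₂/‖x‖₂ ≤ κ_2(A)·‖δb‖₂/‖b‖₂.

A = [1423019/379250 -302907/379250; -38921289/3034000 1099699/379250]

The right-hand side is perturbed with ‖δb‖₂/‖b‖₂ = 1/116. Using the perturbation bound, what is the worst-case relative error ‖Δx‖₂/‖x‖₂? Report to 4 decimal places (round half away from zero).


2.5517

AᵀA = [2631145046689/14728249600 -2960002683/73641248; -2960002683/73641248 1040872433/115064450]; tr = 1644483473/8761600, det = 352275361/876160000
char-poly roots: 18769/100 and 18769/8761600
so κ_2 = √((18769/100) / (18769/8761600)) = 296.0000
worst-case relative error ≤ 296.0000 × 1/116 = 2.5517


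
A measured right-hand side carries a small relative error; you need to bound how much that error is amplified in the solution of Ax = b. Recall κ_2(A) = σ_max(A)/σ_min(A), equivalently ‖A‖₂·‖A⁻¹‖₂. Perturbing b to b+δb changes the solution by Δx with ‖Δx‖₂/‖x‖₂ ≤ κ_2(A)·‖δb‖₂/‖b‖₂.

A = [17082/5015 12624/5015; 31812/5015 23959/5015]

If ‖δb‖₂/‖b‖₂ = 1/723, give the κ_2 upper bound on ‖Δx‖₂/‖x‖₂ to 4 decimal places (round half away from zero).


0.3672

AᵀA = [4511412/87025 3383484/87025; 3383484/87025 2537713/87025]; tr = 281965/3481, det = 324/3481
solving λ² − 281965/3481·λ + 324/3481 = 0 gives λ = 81, 4/3481
κ_2(A) = √(λ_max/λ_min) = √(81 / (4/3481)) = 265.5000
κ_2(A)·‖δb‖/‖b‖ = 0.3672


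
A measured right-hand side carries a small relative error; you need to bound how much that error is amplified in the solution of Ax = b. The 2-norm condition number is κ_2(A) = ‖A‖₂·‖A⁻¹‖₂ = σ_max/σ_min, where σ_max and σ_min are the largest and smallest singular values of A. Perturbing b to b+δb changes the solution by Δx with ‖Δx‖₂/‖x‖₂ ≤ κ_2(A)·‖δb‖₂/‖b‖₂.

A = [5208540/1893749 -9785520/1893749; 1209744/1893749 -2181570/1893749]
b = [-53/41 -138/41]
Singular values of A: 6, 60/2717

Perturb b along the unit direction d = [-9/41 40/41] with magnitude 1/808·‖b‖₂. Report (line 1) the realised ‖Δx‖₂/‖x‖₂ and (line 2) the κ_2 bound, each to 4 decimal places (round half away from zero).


from the listed singular values, σ₁ = 6, σ_n = 60/2717
condition number: 6 ÷ (60/2717) = 271.7000
worst-case relative error ≤ 271.7000 × 1/808 = 0.3363
solve Ax = b  →  x = [-120.0245 -63.6353]
‖b‖ = 3.6056, ‖x‖ = 135.8504
Δx = A⁻¹·δb where δb = 1/808·3.6056·d; ‖Δx‖ = 0.2021
dividing the unrounded norms, ‖Δx‖/‖x‖ = 0.0015
tightness: 0.0015 against a bound of 0.3363 (unrounded ratio ≈ 0.0044)

0.0015
0.3363


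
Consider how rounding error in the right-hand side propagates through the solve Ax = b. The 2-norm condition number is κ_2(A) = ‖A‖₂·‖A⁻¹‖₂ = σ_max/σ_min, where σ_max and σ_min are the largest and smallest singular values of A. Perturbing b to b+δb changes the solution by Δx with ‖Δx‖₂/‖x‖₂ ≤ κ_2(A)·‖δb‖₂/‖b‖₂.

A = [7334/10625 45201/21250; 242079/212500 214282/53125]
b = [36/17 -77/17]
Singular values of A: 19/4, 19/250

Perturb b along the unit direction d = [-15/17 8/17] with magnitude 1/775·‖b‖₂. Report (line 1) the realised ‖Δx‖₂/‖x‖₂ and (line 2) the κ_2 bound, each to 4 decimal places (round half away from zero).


0.0016
0.0806

largest singular value 19/4, smallest 19/250
κ = σ_max/σ_min = (19/4)/(19/250) = 62.5000
bound on ‖Δx‖/‖x‖: κ·ε = 62.5000·1/775 = 0.0806
solve Ax = b  →  x = [50.3495 -15.3432]
‖b‖ = 5.0000, ‖x‖ = 52.6354
with δb = [-0.0057 0.0030], A·Δx = δb → ‖Δx‖ = 0.0849
relative error = 0.0016
realised/bound (from unrounded values) ≈ 0.0200


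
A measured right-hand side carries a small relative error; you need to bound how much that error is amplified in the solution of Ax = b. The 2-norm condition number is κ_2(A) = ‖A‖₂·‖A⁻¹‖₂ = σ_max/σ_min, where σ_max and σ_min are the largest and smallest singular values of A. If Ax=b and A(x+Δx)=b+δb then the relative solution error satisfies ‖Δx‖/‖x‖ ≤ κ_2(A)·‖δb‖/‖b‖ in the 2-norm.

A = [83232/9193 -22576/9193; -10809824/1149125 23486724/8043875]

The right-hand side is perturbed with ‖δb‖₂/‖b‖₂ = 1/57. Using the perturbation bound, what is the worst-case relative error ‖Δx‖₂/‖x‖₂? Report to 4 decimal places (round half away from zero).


0.9732

M = AᵀA = [267652212736/1570140625 -546263934336/10990984375; -546263934336/10990984375 1119912865936/76936890625]. tr(M)=22775794064/123099025, det(M)=1368408064/123099025
solving λ² − 22775794064/123099025·λ + 1368408064/123099025 = 0 gives λ = 4624/25, 295936/4923961
κ_2(A) = √(λ_max/λ_min) = √((4624/25) / (295936/4923961)) = 55.4750
perturbation bound = 55.4750·1/57 = 0.9732


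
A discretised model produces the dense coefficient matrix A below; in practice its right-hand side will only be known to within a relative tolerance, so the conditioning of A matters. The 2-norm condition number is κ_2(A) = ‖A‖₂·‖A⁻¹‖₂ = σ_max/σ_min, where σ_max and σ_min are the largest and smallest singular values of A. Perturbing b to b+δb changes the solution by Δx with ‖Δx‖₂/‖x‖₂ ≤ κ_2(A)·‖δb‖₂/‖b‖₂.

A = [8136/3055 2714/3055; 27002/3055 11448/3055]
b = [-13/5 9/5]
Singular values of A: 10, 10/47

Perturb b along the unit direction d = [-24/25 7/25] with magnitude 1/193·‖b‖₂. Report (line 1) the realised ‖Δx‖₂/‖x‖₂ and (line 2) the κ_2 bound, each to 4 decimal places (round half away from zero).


0.0055
0.2435

largest singular value 10, smallest 10/47
κ_2(A) = 10 / (10/47) = 47.0000
bound on ‖Δx‖/‖x‖: κ·ε = 47.0000·1/193 = 0.2435
solve Ax = b  →  x = [-5.3308 13.0538]
2-norm of b is 3.1623; of x, 14.1004
with δb = [-0.0157 0.0046], A·Δx = δb → ‖Δx‖ = 0.0770
dividing the unrounded norms, ‖Δx‖/‖x‖ = 0.0055
tightness: 0.0055 against a bound of 0.2435 (unrounded ratio ≈ 0.0224)


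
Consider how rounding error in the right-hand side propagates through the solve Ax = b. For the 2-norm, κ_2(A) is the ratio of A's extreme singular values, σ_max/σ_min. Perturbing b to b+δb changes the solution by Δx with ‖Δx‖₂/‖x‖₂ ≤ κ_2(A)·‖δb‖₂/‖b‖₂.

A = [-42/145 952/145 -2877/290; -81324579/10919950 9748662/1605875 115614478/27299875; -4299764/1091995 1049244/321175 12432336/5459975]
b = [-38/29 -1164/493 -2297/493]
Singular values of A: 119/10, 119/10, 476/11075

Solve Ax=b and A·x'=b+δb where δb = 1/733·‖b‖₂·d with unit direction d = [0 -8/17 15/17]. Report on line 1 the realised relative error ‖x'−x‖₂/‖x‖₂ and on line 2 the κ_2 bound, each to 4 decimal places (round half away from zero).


σ_max = 119/10, σ_min = 476/11075
κ_2(A) = (119/10) / (476/11075) = 276.8750
κ_2(A)·‖δb‖/‖b‖ = 0.3777
solve Ax = b  →  x = [-49.0138 -42.1492 -26.3312]
2-norm of b is 5.3852; of x, 69.8014
with δb = [0.0000 -0.0035 0.0065], A·Δx = δb → ‖Δx‖ = 0.1709
dividing the unrounded norms, ‖Δx‖/‖x‖ = 0.0024
so the bound overstates the realised error by a factor of ≈ 154.2454 (computed from the unrounded values)

0.0024
0.3777


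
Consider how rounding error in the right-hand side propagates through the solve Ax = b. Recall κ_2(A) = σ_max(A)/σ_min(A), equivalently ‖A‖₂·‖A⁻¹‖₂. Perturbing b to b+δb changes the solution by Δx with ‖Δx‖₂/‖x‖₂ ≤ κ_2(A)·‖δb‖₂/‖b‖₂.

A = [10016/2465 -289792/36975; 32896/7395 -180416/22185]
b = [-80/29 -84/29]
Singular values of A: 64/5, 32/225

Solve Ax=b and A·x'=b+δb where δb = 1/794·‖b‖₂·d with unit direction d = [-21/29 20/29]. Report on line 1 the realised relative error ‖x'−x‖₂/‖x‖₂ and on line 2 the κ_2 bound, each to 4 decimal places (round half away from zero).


0.1134
0.1134

largest singular value 64/5, smallest 32/225
κ_2(A) = (64/5) / (32/225) = 90.0000
bound on ‖Δx‖/‖x‖: κ·ε = 90.0000·1/794 = 0.1134
solve Ax = b  →  x = [-0.1471 0.2757]
‖b‖ = 4.0000, ‖x‖ = 0.3125
δb = ε·‖b‖·d = [-0.0036 0.0035]; solving A·Δx = δb gives ‖Δx‖ = 0.0354
realised ‖Δx‖/‖x‖ = 0.1134
realised/bound = 1 exactly: the bound is attained for this b and d


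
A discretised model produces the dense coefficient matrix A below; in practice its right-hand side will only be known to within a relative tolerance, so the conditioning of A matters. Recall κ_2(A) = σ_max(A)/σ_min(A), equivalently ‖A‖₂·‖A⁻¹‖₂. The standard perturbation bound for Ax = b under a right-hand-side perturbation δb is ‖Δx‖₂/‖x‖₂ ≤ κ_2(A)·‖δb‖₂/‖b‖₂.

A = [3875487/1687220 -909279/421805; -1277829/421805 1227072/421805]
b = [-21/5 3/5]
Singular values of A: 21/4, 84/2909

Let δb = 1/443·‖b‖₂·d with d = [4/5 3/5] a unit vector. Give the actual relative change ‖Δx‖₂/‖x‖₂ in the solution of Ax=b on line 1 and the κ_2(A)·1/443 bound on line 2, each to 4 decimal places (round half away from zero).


largest singular value 21/4, smallest 84/2909
κ = σ_max/σ_min = (21/4)/(84/2909) = 181.8125
worst-case relative error ≤ 181.8125 × 1/443 = 0.4104
solve Ax = b  →  x = [-72.0640 -74.8387]
‖b‖ = 4.2426, ‖x‖ = 103.8944
δb = ε·‖b‖·d = [0.0077 0.0057]; solving A·Δx = δb gives ‖Δx‖ = 0.3317
realised ‖Δx‖/‖x‖ = 0.0032
so the bound overstates the realised error by a factor of ≈ 128.5628 (computed from the unrounded values)

0.0032
0.4104


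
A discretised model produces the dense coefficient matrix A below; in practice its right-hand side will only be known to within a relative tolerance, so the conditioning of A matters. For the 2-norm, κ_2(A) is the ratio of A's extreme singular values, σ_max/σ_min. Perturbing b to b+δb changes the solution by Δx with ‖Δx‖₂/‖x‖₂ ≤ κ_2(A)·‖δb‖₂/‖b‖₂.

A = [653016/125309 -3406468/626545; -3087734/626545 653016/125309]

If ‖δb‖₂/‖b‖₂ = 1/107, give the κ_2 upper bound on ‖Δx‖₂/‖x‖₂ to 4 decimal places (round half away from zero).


M = AᵀA = [24012899716/466776025 -5042589552/93355205; -5042589552/93355205 26474163664/466776025]. tr(M)=12006436/111005, det(M)=1827904/13875625
λ_max, λ_min = (12006436/111005 ± √3603700310365584/308052750625)/2 = 2704/25, 676/555025
so κ_2 = √((2704/25) / (676/555025)) = 298.0000
bound on ‖Δx‖/‖x‖: κ·ε = 298.0000·1/107 = 2.7850

2.7850


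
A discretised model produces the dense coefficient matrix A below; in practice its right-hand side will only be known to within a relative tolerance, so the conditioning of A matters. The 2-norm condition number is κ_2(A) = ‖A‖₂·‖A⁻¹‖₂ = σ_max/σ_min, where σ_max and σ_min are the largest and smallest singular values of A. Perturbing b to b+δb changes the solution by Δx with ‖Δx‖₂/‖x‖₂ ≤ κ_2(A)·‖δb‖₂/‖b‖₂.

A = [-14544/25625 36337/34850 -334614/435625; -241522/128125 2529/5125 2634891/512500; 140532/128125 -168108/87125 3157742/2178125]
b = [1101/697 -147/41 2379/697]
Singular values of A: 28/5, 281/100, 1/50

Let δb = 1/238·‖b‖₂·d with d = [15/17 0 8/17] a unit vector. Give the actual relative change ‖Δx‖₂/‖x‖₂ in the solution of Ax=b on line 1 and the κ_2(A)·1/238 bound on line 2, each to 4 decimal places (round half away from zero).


0.0073
1.1765

σ_max = 28/5, σ_min = 1/50
κ_2(A) = (28/5) / (1/50) = 280.0000
perturbation bound = 280.0000·1/238 = 1.1765
solve Ax = b  →  x = [115.9649 89.1459 33.2651]
2-norm of b is 5.1962; of x, 150.0048
Δx = A⁻¹·δb where δb = 1/238·5.1962·d; ‖Δx‖ = 1.0916
dividing the unrounded norms, ‖Δx‖/‖x‖ = 0.0073
so the bound overstates the realised error by a factor of ≈ 161.6632 (computed from the unrounded values)


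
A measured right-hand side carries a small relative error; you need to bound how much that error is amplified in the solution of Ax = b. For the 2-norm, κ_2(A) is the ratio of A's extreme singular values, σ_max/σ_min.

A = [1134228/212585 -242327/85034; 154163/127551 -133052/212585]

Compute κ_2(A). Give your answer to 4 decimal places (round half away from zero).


AᵀA = [7241174401/241958025 -51492302/3226107; -51492302/3226107 915449561/107536900]; tr = 128732677/3348900, det = 923521/83722500
λ_max, λ_min = (128732677/3348900 ± √662864291314801/448605248400)/2 = 961/25, 961/3348900
κ_2(A) = √(λ_max/λ_min) = √((961/25) / (961/3348900)) = 366.0000

366.0000


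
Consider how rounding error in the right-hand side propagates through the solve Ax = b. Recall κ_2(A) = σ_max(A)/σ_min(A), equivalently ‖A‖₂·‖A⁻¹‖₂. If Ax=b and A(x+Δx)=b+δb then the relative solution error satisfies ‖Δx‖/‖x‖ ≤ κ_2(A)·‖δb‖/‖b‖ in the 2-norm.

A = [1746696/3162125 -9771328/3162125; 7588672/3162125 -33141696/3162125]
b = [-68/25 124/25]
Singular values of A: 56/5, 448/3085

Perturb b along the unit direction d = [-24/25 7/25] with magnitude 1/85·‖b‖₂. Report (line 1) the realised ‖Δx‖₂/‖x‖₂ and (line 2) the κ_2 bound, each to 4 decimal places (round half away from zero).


from the listed singular values, σ₁ = 56/5, σ_n = 448/3085
κ = σ_max/σ_min = (56/5)/(448/3085) = 77.1250
bound on ‖Δx‖/‖x‖: κ·ε = 77.1250·1/85 = 0.9074
solve Ax = b  →  x = [26.9512 5.6980]
‖b‖₂ = 5.6569 and ‖x‖₂ = 27.5470
with δb = [-0.0639 0.0186], A·Δx = δb → ‖Δx‖ = 0.4583
realised ‖Δx‖/‖x‖ = 0.0166
so the bound overstates the realised error by a factor of ≈ 54.5402 (computed from the unrounded values)

0.0166
0.9074


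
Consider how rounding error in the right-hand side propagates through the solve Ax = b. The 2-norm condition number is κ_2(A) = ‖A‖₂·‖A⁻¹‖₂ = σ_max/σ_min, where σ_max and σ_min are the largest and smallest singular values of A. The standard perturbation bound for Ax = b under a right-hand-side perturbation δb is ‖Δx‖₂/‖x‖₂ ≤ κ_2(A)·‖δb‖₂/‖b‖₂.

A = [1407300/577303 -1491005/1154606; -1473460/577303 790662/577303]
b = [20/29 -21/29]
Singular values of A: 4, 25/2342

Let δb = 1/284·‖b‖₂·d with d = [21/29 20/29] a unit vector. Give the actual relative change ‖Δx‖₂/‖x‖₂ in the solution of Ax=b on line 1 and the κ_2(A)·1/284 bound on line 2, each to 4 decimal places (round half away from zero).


from the listed singular values, σ₁ = 4, σ_n = 25/2342
κ = σ_max/σ_min = 4/(25/2342) = 374.7200
κ_2(A)·‖δb‖/‖b‖ = 1.3194
solve Ax = b  →  x = [0.2206 -0.1176]
‖b‖ = 1.0000, ‖x‖ = 0.2500
δb = ε·‖b‖·d = [0.0025 0.0024]; solving A·Δx = δb gives ‖Δx‖ = 0.3299
dividing the unrounded norms, ‖Δx‖/‖x‖ = 1.3194
tightness: 1.3194 against a bound of 1.3194; the bound is attained (ratio 1)

1.3194
1.3194


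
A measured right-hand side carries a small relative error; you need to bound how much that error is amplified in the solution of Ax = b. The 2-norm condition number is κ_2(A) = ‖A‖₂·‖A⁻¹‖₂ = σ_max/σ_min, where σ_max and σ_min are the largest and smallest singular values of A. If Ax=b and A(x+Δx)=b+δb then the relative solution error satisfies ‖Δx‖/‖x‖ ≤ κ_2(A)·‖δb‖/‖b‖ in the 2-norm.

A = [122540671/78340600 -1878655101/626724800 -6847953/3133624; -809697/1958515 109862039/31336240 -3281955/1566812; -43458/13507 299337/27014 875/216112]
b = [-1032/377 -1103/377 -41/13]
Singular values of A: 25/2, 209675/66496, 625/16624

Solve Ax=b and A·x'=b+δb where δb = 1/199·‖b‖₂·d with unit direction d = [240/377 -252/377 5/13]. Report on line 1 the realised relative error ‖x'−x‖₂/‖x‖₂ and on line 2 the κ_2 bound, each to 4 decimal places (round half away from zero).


0.0256
1.6708

largest singular value 25/2, smallest 625/16624
condition number: (25/2) ÷ (625/16624) = 332.4800
bound on ‖Δx‖/‖x‖: κ·ε = 332.4800·1/199 = 1.6708
solve Ax = b  →  x = [-24.7869 -7.4795 -6.2297]
‖b‖₂ = 5.0990 and ‖x‖₂ = 26.6297
with δb = [0.0163 -0.0171 0.0099], A·Δx = δb → ‖Δx‖ = 0.6815
dividing the unrounded norms, ‖Δx‖/‖x‖ = 0.0256
tightness: 0.0256 against a bound of 1.6708 (unrounded ratio ≈ 0.0153)


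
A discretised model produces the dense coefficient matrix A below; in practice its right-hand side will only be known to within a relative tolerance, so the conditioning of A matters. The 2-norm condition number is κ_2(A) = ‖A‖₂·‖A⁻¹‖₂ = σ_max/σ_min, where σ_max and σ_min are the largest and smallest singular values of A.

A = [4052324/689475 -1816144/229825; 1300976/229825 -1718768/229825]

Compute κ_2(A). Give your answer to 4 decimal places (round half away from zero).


237.7500

form AᵀA = [7527747152/113050125 -3345500992/37683375; -3345500992/37683375 1486930432/12561125] with trace 4182024208/22610025 and determinant 342102016/565250625
eigenvalues of AᵀA: λ = (tr ± √(tr²−4·det))/2 = 4624/25, 73984/22610025
κ_2(A) = √(λ_max/λ_min) = √((4624/25) / (73984/22610025)) = 237.7500


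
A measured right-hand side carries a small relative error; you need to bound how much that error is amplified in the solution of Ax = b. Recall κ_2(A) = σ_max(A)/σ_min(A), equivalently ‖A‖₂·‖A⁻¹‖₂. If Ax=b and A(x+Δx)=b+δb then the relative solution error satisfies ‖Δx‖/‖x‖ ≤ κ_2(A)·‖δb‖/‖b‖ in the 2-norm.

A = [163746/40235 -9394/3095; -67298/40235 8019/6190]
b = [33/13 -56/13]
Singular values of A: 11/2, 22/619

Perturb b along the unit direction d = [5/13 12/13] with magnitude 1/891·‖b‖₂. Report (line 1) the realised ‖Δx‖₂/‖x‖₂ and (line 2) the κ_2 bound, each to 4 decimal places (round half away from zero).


from the listed singular values, σ₁ = 11/2, σ_n = 22/619
κ = σ_max/σ_min = (11/2)/(22/619) = 154.7500
κ_2(A)·‖δb‖/‖b‖ = 0.1737
solve Ax = b  →  x = [-50.0636 -67.9636]
2-norm of b is 5.0000; of x, 84.4122
Δx = A⁻¹·δb where δb = 1/891·5.0000·d; ‖Δx‖ = 0.1579
relative error = 0.0019
so the bound overstates the realised error by a factor of ≈ 92.8534 (computed from the unrounded values)

0.0019
0.1737


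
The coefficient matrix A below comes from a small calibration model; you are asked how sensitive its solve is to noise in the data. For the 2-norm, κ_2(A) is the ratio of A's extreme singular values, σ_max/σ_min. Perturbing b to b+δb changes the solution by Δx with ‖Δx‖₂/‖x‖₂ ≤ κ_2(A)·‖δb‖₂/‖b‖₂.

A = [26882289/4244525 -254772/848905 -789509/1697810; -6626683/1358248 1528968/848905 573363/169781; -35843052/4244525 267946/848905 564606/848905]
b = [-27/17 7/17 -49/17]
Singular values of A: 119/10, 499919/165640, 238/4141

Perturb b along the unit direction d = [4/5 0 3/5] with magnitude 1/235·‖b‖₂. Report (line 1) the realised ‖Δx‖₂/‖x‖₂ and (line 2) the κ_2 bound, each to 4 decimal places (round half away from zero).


largest singular value 119/10, smallest 238/4141
κ_2(A) = (119/10) / (238/4141) = 207.0500
perturbation bound = 207.0500·1/235 = 0.8811
solve Ax = b  →  x = [0.1547 46.2000 -24.2946]
2-norm of b is 3.3166; of x, 52.1986
with δb = [0.0113 0.0000 0.0085], A·Δx = δb → ‖Δx‖ = 0.2456
realised ‖Δx‖/‖x‖ = 0.0047
so the bound overstates the realised error by a factor of ≈ 187.2878 (computed from the unrounded values)

0.0047
0.8811


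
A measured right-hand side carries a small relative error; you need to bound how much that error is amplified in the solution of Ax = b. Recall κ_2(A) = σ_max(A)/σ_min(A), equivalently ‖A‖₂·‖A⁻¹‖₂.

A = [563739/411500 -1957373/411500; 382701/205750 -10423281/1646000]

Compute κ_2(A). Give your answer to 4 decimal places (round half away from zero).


395.0400

M = AᵀA = [36145675269/6773290000 -247835802291/13546580000; -247835802291/13546580000 6797829271321/108372640000]. tr(M)=11801856121/173396224, det(M)=82355625/2774339584
eigenvalues of AᵀA: λ = (tr ± √(tr²−4·det))/2 = 1089/16, 75625/173396224
σ_max=√(1089/16)=(33/4), σ_min=√(75625/173396224)=(275/13168) → κ = 395.0400


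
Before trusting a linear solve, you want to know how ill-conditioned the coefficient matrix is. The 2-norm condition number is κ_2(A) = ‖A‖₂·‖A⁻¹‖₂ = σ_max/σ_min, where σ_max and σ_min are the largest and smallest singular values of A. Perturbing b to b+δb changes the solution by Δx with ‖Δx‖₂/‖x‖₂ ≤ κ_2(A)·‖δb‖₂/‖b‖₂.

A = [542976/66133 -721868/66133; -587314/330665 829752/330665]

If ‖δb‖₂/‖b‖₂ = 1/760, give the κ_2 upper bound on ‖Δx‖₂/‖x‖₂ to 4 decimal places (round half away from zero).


0.2122

form AᵀA = [4589834116/65044225 -6119125488/65044225; -6119125488/65044225 8159323984/65044225] with trace 509966324/2601769 and determinant 3841600/2601769
solving λ² − 509966324/2601769·λ + 3841600/2601769 = 0 gives λ = 196, 19600/2601769
κ = σ_max/σ_min = 14/(140/1613) = 161.3000
bound on ‖Δx‖/‖x‖: κ·ε = 161.3000·1/760 = 0.2122


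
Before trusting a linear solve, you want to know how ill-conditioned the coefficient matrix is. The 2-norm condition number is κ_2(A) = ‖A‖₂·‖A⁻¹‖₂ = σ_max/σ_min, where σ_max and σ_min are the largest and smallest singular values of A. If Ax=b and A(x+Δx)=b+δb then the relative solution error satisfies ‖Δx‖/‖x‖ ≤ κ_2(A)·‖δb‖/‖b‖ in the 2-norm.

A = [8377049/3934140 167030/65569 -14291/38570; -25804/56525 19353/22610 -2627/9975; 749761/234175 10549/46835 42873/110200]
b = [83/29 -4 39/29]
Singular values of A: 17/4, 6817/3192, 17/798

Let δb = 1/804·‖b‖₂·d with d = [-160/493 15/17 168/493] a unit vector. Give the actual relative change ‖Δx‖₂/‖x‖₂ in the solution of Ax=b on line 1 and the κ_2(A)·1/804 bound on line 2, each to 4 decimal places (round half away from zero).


0.0016
0.2481

from the listed singular values, σ₁ = 17/4, σ_n = 17/798
κ = σ_max/σ_min = (17/4)/(17/798) = 199.5000
κ_2(A)·‖δb‖/‖b‖ = 0.2481
solve Ax = b  →  x = [25.5751 -46.4534 -180.1230]
‖b‖₂ = 5.0990 and ‖x‖₂ = 187.7666
Δx = A⁻¹·δb where δb = 1/804·5.0990·d; ‖Δx‖ = 0.2977
realised ‖Δx‖/‖x‖ = 0.0016
so the bound overstates the realised error by a factor of ≈ 156.5023 (computed from the unrounded values)


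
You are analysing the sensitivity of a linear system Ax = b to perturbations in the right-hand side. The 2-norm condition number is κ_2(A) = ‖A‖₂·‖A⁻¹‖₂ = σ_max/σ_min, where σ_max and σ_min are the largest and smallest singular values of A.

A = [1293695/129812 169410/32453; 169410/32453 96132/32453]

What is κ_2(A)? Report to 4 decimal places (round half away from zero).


AᵀA = [7380078625/58308496 491881935/7288562; 491881935/7288562 131284116/3644281]; tr = 9480624481/58308496, det = 18792225/3644281
eigenvalues of AᵀA: λ = (tr ± √(tr²−4·det))/2 = 2601/16, 115600/3644281
κ = σ_max/σ_min = (51/4)/(340/1909) = 71.5875

71.5875
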